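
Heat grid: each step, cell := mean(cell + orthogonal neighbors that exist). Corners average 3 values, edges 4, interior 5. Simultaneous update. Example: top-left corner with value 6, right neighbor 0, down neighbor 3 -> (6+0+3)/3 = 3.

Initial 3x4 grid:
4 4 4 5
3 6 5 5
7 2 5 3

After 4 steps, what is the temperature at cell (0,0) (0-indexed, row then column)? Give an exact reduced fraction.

Answer: 7129/1620

Derivation:
Step 1: cell (0,0) = 11/3
Step 2: cell (0,0) = 79/18
Step 3: cell (0,0) = 229/54
Step 4: cell (0,0) = 7129/1620
Full grid after step 4:
  7129/1620 94339/21600 97759/21600 58241/12960
  93829/21600 161039/36000 26479/6000 14453/3200
  6403/1440 62951/14400 192793/43200 28493/6480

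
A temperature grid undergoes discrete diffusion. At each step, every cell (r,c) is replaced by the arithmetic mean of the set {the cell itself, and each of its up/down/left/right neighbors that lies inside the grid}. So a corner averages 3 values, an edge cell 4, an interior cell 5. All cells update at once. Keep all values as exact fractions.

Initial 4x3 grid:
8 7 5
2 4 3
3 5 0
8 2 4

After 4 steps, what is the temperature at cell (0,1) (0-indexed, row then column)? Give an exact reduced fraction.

Step 1: cell (0,1) = 6
Step 2: cell (0,1) = 313/60
Step 3: cell (0,1) = 3463/720
Step 4: cell (0,1) = 202433/43200
Full grid after step 4:
  62051/12960 202433/43200 527/120
  195683/43200 151427/36000 28943/7200
  35303/8640 278609/72000 5023/1440
  103811/25920 125393/34560 29707/8640

Answer: 202433/43200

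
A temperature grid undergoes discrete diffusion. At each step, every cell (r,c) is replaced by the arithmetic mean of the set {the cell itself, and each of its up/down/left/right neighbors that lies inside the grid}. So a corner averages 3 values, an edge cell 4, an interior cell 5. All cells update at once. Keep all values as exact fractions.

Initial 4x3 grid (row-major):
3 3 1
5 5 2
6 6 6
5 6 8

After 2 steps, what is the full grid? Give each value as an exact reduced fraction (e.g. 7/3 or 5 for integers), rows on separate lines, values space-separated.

After step 1:
  11/3 3 2
  19/4 21/5 7/2
  11/2 29/5 11/2
  17/3 25/4 20/3
After step 2:
  137/36 193/60 17/6
  1087/240 17/4 19/5
  1303/240 109/20 161/30
  209/36 1463/240 221/36

Answer: 137/36 193/60 17/6
1087/240 17/4 19/5
1303/240 109/20 161/30
209/36 1463/240 221/36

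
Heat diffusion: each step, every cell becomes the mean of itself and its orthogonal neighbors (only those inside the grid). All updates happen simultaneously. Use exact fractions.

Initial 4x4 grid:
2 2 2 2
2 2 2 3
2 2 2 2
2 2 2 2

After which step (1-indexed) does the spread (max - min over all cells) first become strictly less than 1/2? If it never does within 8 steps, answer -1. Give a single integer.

Answer: 1

Derivation:
Step 1: max=7/3, min=2, spread=1/3
  -> spread < 1/2 first at step 1
Step 2: max=271/120, min=2, spread=31/120
Step 3: max=2371/1080, min=2, spread=211/1080
Step 4: max=232843/108000, min=2, spread=16843/108000
Step 5: max=2082643/972000, min=18079/9000, spread=130111/972000
Step 6: max=61962367/29160000, min=1087159/540000, spread=3255781/29160000
Step 7: max=1849953691/874800000, min=1091107/540000, spread=82360351/874800000
Step 8: max=55239316891/26244000000, min=196906441/97200000, spread=2074577821/26244000000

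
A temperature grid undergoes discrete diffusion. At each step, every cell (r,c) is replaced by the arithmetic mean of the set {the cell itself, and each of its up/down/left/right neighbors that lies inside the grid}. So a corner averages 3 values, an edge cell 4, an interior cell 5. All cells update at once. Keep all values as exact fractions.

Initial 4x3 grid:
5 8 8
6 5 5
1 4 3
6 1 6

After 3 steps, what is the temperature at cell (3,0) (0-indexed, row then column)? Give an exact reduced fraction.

Answer: 7543/2160

Derivation:
Step 1: cell (3,0) = 8/3
Step 2: cell (3,0) = 67/18
Step 3: cell (3,0) = 7543/2160
Full grid after step 3:
  3089/540 41729/7200 4367/720
  17257/3600 31457/6000 12413/2400
  7471/1800 3977/1000 32159/7200
  7543/2160 6117/1600 2027/540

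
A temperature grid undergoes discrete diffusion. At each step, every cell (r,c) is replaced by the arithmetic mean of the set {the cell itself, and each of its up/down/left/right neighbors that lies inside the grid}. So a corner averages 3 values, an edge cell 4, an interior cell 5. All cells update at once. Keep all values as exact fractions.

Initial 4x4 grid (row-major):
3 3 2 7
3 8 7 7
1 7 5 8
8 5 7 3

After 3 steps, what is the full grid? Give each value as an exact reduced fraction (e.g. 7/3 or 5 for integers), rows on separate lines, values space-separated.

Answer: 2927/720 10657/2400 38027/7200 12083/2160
433/100 10137/2000 33149/6000 21871/3600
4517/900 1267/240 12063/2000 7133/1200
11077/2160 40951/7200 4567/800 4361/720

Derivation:
After step 1:
  3 4 19/4 16/3
  15/4 28/5 29/5 29/4
  19/4 26/5 34/5 23/4
  14/3 27/4 5 6
After step 2:
  43/12 347/80 1193/240 52/9
  171/40 487/100 151/25 181/30
  551/120 291/50 571/100 129/20
  97/18 1297/240 491/80 67/12
After step 3:
  2927/720 10657/2400 38027/7200 12083/2160
  433/100 10137/2000 33149/6000 21871/3600
  4517/900 1267/240 12063/2000 7133/1200
  11077/2160 40951/7200 4567/800 4361/720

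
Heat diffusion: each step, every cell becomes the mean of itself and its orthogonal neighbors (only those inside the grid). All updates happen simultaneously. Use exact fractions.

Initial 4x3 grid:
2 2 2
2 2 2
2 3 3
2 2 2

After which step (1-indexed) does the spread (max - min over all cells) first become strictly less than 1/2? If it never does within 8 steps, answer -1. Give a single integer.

Step 1: max=5/2, min=2, spread=1/2
Step 2: max=569/240, min=2, spread=89/240
  -> spread < 1/2 first at step 2
Step 3: max=314/135, min=493/240, spread=587/2160
Step 4: max=299017/129600, min=4993/2400, spread=5879/25920
Step 5: max=17749553/7776000, min=7112/3375, spread=272701/1555200
Step 6: max=1057575967/466560000, min=27529247/12960000, spread=2660923/18662400
Step 7: max=63045729053/27993600000, min=184814797/86400000, spread=126629393/1119744000
Step 8: max=3764847199927/1679616000000, min=100302183307/46656000000, spread=1231748807/13436928000

Answer: 2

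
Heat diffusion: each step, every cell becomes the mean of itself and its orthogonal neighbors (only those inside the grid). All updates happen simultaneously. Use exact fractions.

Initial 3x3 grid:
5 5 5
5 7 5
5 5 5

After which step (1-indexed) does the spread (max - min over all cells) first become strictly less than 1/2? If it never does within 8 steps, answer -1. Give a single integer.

Step 1: max=11/2, min=5, spread=1/2
Step 2: max=137/25, min=209/40, spread=51/200
  -> spread < 1/2 first at step 2
Step 3: max=12823/2400, min=947/180, spread=589/7200
Step 4: max=79943/15000, min=761081/144000, spread=31859/720000
Step 5: max=45891607/8640000, min=4764721/900000, spread=751427/43200000
Step 6: max=286634687/54000000, min=2747063129/518400000, spread=23149331/2592000000
Step 7: max=165002654263/31104000000, min=17174931889/3240000000, spread=616540643/155520000000
Step 8: max=1031112453983/194400000000, min=9895132008761/1866240000000, spread=17737747379/9331200000000

Answer: 2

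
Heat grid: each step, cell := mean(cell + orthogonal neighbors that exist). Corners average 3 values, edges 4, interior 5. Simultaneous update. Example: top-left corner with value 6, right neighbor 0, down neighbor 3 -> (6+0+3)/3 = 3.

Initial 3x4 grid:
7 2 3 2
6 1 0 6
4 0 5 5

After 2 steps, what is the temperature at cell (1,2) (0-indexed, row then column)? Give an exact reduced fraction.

Answer: 123/50

Derivation:
Step 1: cell (1,2) = 3
Step 2: cell (1,2) = 123/50
Full grid after step 2:
  17/4 59/20 35/12 26/9
  439/120 301/100 123/50 61/16
  31/9 38/15 10/3 133/36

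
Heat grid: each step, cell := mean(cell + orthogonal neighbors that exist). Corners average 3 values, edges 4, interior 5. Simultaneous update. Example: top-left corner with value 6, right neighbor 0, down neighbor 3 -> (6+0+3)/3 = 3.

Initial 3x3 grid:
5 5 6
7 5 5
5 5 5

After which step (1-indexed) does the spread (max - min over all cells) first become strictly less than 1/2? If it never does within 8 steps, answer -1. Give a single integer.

Step 1: max=17/3, min=5, spread=2/3
Step 2: max=667/120, min=61/12, spread=19/40
  -> spread < 1/2 first at step 2
Step 3: max=11839/2160, min=3743/720, spread=61/216
Step 4: max=702713/129600, min=225721/43200, spread=511/2592
Step 5: max=42028111/7776000, min=13650287/2592000, spread=4309/31104
Step 6: max=2510151017/466560000, min=821594089/155520000, spread=36295/373248
Step 7: max=150271258399/27993600000, min=49453392383/9331200000, spread=305773/4478976
Step 8: max=8997589692953/1679616000000, min=2972363741401/559872000000, spread=2575951/53747712

Answer: 2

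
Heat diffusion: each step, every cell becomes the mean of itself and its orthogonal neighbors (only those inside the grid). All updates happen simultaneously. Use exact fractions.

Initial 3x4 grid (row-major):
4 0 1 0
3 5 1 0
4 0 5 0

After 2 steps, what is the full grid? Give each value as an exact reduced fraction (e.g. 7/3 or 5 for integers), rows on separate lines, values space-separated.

After step 1:
  7/3 5/2 1/2 1/3
  4 9/5 12/5 1/4
  7/3 7/2 3/2 5/3
After step 2:
  53/18 107/60 43/30 13/36
  157/60 71/25 129/100 93/80
  59/18 137/60 34/15 41/36

Answer: 53/18 107/60 43/30 13/36
157/60 71/25 129/100 93/80
59/18 137/60 34/15 41/36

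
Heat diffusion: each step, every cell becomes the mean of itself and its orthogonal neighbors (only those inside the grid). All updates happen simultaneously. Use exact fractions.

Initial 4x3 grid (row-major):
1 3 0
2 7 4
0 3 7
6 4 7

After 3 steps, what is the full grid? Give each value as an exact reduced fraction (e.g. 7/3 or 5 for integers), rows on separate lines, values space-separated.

Answer: 79/30 1711/576 3559/1080
477/160 4129/1200 5653/1440
4987/1440 617/150 743/160
8297/2160 323/72 401/80

Derivation:
After step 1:
  2 11/4 7/3
  5/2 19/5 9/2
  11/4 21/5 21/4
  10/3 5 6
After step 2:
  29/12 653/240 115/36
  221/80 71/20 953/240
  767/240 21/5 399/80
  133/36 139/30 65/12
After step 3:
  79/30 1711/576 3559/1080
  477/160 4129/1200 5653/1440
  4987/1440 617/150 743/160
  8297/2160 323/72 401/80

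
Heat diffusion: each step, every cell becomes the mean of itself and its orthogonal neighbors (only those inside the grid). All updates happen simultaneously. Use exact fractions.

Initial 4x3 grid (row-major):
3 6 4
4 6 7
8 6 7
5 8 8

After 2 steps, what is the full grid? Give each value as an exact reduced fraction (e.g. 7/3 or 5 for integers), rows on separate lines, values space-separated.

After step 1:
  13/3 19/4 17/3
  21/4 29/5 6
  23/4 7 7
  7 27/4 23/3
After step 2:
  43/9 411/80 197/36
  317/60 144/25 367/60
  25/4 323/50 83/12
  13/2 341/48 257/36

Answer: 43/9 411/80 197/36
317/60 144/25 367/60
25/4 323/50 83/12
13/2 341/48 257/36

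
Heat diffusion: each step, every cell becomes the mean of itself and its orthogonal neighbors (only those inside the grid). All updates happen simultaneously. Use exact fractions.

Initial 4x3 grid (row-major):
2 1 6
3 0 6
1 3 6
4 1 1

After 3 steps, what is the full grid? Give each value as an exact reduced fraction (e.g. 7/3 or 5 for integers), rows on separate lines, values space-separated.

After step 1:
  2 9/4 13/3
  3/2 13/5 9/2
  11/4 11/5 4
  2 9/4 8/3
After step 2:
  23/12 671/240 133/36
  177/80 261/100 463/120
  169/80 69/25 401/120
  7/3 547/240 107/36
After step 3:
  277/120 39661/14400 7451/2160
  5311/2400 4271/1500 6077/1800
  5651/2400 3931/1500 11639/3600
  269/120 37241/14400 6187/2160

Answer: 277/120 39661/14400 7451/2160
5311/2400 4271/1500 6077/1800
5651/2400 3931/1500 11639/3600
269/120 37241/14400 6187/2160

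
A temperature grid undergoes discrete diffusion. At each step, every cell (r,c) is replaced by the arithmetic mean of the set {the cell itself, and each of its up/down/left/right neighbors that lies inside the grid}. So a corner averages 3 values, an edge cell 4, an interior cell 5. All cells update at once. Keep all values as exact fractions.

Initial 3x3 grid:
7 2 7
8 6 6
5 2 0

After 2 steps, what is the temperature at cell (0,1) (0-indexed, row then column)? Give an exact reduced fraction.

Answer: 629/120

Derivation:
Step 1: cell (0,1) = 11/2
Step 2: cell (0,1) = 629/120
Full grid after step 2:
  53/9 629/120 61/12
  659/120 124/25 1033/240
  59/12 943/240 32/9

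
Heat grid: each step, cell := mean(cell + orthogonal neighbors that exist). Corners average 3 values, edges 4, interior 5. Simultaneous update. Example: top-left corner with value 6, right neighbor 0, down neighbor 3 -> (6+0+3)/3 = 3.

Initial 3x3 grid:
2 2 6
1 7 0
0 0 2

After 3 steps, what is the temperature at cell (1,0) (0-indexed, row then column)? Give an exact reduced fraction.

Answer: 363/160

Derivation:
Step 1: cell (1,0) = 5/2
Step 2: cell (1,0) = 13/8
Step 3: cell (1,0) = 363/160
Full grid after step 3:
  1019/432 8609/2880 305/108
  363/160 2593/1200 7919/2880
  667/432 1963/960 209/108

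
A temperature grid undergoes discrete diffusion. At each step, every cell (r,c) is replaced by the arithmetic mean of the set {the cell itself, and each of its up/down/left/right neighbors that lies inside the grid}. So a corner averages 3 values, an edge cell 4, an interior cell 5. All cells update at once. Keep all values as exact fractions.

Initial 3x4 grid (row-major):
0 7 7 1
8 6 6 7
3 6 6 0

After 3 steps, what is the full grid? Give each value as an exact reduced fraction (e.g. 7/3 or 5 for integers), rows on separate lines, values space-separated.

After step 1:
  5 5 21/4 5
  17/4 33/5 32/5 7/2
  17/3 21/4 9/2 13/3
After step 2:
  19/4 437/80 433/80 55/12
  1291/240 11/2 21/4 577/120
  91/18 1321/240 1229/240 37/9
After step 3:
  1871/360 169/32 497/96 3553/720
  14893/2880 6503/1200 3131/600 6751/1440
  2869/540 1525/288 1439/288 10109/2160

Answer: 1871/360 169/32 497/96 3553/720
14893/2880 6503/1200 3131/600 6751/1440
2869/540 1525/288 1439/288 10109/2160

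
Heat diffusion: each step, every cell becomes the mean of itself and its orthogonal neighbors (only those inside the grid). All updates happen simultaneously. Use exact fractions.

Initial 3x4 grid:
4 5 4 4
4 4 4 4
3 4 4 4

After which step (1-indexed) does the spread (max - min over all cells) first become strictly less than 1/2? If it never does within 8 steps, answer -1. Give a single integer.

Step 1: max=13/3, min=11/3, spread=2/3
Step 2: max=511/120, min=67/18, spread=193/360
Step 3: max=4967/1200, min=4181/1080, spread=2893/10800
  -> spread < 1/2 first at step 3
Step 4: max=221741/54000, min=505979/129600, spread=130997/648000
Step 5: max=8817031/2160000, min=30711511/7776000, spread=5149003/38880000
Step 6: max=78996461/19440000, min=1850671889/466560000, spread=1809727/18662400
Step 7: max=7880234809/1944000000, min=111521846251/27993600000, spread=9767674993/139968000000
Step 8: max=70814352929/17496000000, min=6706385055809/1679616000000, spread=734342603/13436928000

Answer: 3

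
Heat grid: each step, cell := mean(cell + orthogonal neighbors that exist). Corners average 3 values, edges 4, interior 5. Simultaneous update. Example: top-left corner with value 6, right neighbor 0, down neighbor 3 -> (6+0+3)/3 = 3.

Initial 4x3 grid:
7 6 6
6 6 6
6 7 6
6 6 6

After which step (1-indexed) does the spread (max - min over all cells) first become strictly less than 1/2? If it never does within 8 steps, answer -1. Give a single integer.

Step 1: max=19/3, min=6, spread=1/3
  -> spread < 1/2 first at step 1
Step 2: max=113/18, min=73/12, spread=7/36
Step 3: max=13487/2160, min=14693/2400, spread=2633/21600
Step 4: max=671479/108000, min=442261/72000, spread=647/8640
Step 5: max=48270617/7776000, min=15938539/2592000, spread=455/7776
Step 6: max=2890984603/466560000, min=957459101/155520000, spread=186073/4665600
Step 7: max=173322437177/27993600000, min=57468618559/9331200000, spread=1833163/55987200
Step 8: max=10391071033243/1679616000000, min=3450222609581/559872000000, spread=80806409/3359232000

Answer: 1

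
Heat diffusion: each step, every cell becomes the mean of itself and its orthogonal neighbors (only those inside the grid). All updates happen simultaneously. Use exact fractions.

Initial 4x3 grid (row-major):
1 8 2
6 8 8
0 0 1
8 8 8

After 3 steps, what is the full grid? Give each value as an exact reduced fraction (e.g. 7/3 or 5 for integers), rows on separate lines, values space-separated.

After step 1:
  5 19/4 6
  15/4 6 19/4
  7/2 17/5 17/4
  16/3 6 17/3
After step 2:
  9/2 87/16 31/6
  73/16 453/100 21/4
  959/240 463/100 271/60
  89/18 51/10 191/36
After step 3:
  29/6 23561/4800 761/144
  10553/2400 2441/500 5839/1200
  32639/7200 9109/2000 4433/900
  10109/2160 999/200 1343/270

Answer: 29/6 23561/4800 761/144
10553/2400 2441/500 5839/1200
32639/7200 9109/2000 4433/900
10109/2160 999/200 1343/270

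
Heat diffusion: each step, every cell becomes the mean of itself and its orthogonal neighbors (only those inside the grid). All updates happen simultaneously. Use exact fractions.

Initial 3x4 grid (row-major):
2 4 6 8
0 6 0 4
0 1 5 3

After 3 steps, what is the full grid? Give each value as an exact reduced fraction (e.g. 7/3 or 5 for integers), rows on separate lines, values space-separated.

Answer: 233/90 2117/600 1623/400 1123/240
4241/1800 16127/6000 1921/500 19141/4800
3857/2160 18479/7200 7213/2400 671/180

Derivation:
After step 1:
  2 9/2 9/2 6
  2 11/5 21/5 15/4
  1/3 3 9/4 4
After step 2:
  17/6 33/10 24/5 19/4
  49/30 159/50 169/50 359/80
  16/9 467/240 269/80 10/3
After step 3:
  233/90 2117/600 1623/400 1123/240
  4241/1800 16127/6000 1921/500 19141/4800
  3857/2160 18479/7200 7213/2400 671/180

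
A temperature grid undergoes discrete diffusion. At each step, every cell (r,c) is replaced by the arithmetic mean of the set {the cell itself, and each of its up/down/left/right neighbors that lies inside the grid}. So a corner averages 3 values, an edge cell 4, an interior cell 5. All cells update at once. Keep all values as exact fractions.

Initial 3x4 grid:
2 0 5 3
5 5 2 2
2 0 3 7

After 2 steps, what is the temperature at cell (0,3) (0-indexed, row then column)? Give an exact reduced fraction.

Answer: 28/9

Derivation:
Step 1: cell (0,3) = 10/3
Step 2: cell (0,3) = 28/9
Full grid after step 2:
  53/18 307/120 367/120 28/9
  317/120 74/25 74/25 427/120
  25/9 307/120 129/40 7/2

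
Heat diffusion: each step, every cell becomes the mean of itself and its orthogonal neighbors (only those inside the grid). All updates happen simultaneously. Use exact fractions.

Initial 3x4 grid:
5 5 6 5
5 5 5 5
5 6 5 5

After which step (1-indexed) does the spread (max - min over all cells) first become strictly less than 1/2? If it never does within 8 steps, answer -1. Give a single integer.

Step 1: max=16/3, min=5, spread=1/3
  -> spread < 1/2 first at step 1
Step 2: max=631/120, min=61/12, spread=7/40
Step 3: max=18727/3600, min=1847/360, spread=257/3600
Step 4: max=280217/54000, min=6181/1200, spread=259/6750
Step 5: max=8392739/1620000, min=52274/10125, spread=3211/180000
Step 6: max=62904197/12150000, min=50235881/9720000, spread=437383/48600000
Step 7: max=15091839067/2916000000, min=1005277043/194400000, spread=6341711/1458000000
Step 8: max=452683425439/87480000000, min=180997905211/34992000000, spread=125774941/58320000000

Answer: 1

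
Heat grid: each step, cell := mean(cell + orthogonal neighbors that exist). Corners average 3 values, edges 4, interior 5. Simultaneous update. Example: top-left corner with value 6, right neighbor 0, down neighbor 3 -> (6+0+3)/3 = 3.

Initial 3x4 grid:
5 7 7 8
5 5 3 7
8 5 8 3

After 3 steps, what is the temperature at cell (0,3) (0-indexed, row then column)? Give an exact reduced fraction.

Step 1: cell (0,3) = 22/3
Step 2: cell (0,3) = 113/18
Step 3: cell (0,3) = 1355/216
Full grid after step 3:
  617/108 8561/1440 8587/1440 1355/216
  16807/2880 6767/1200 7117/1200 16709/2880
  23/4 2797/480 2659/480 415/72

Answer: 1355/216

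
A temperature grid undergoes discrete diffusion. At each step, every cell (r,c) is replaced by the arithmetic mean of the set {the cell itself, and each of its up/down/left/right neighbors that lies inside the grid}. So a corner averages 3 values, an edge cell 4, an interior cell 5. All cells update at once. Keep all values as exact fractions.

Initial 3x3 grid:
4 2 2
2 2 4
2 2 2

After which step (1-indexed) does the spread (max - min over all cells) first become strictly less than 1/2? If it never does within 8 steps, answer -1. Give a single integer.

Step 1: max=8/3, min=2, spread=2/3
Step 2: max=307/120, min=13/6, spread=47/120
  -> spread < 1/2 first at step 2
Step 3: max=1381/540, min=91/40, spread=61/216
Step 4: max=81437/32400, min=50033/21600, spread=511/2592
Step 5: max=4847089/1944000, min=3051851/1296000, spread=4309/31104
Step 6: max=288263633/116640000, min=61538099/25920000, spread=36295/373248
Step 7: max=17205843901/6998400000, min=11152049059/4665600000, spread=305773/4478976
Step 8: max=1027905511397/419904000000, min=671853929473/279936000000, spread=2575951/53747712

Answer: 2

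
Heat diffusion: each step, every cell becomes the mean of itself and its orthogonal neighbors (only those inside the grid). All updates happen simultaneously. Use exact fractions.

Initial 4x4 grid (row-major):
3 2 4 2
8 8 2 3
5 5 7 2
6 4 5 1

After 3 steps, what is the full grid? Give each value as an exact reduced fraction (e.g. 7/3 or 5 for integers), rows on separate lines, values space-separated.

Answer: 2047/432 31841/7200 1679/480 2291/720
9479/1800 28169/6000 8137/2000 51/16
647/120 10217/2000 24637/6000 12839/3600
3851/720 783/160 30403/7200 7567/2160

Derivation:
After step 1:
  13/3 17/4 5/2 3
  6 5 24/5 9/4
  6 29/5 21/5 13/4
  5 5 17/4 8/3
After step 2:
  175/36 193/48 291/80 31/12
  16/3 517/100 15/4 133/40
  57/10 26/5 223/50 371/120
  16/3 401/80 967/240 61/18
After step 3:
  2047/432 31841/7200 1679/480 2291/720
  9479/1800 28169/6000 8137/2000 51/16
  647/120 10217/2000 24637/6000 12839/3600
  3851/720 783/160 30403/7200 7567/2160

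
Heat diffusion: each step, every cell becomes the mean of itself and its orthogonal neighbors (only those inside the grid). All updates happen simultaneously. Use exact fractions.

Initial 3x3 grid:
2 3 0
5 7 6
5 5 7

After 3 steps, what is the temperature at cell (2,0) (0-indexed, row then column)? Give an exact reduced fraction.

Step 1: cell (2,0) = 5
Step 2: cell (2,0) = 21/4
Step 3: cell (2,0) = 3689/720
Full grid after step 3:
  8567/2160 7103/1800 121/30
  65899/14400 28013/6000 5677/1200
  3689/720 6377/1200 961/180

Answer: 3689/720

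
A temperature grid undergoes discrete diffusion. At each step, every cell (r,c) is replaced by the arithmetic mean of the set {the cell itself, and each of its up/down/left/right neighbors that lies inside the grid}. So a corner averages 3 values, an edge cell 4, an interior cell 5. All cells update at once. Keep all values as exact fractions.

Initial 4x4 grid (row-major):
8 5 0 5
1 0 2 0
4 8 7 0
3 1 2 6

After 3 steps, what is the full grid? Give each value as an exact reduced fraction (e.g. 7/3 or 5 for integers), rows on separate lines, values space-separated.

After step 1:
  14/3 13/4 3 5/3
  13/4 16/5 9/5 7/4
  4 4 19/5 13/4
  8/3 7/2 4 8/3
After step 2:
  67/18 847/240 583/240 77/36
  907/240 31/10 271/100 127/60
  167/48 37/10 337/100 43/15
  61/18 85/24 419/120 119/36
After step 3:
  3971/1080 4601/1440 19453/7200 4813/2160
  5069/1440 10091/3000 16471/6000 8849/3600
  1033/288 20629/6000 9683/3000 10493/3600
  1499/432 1271/360 6169/1800 3479/1080

Answer: 3971/1080 4601/1440 19453/7200 4813/2160
5069/1440 10091/3000 16471/6000 8849/3600
1033/288 20629/6000 9683/3000 10493/3600
1499/432 1271/360 6169/1800 3479/1080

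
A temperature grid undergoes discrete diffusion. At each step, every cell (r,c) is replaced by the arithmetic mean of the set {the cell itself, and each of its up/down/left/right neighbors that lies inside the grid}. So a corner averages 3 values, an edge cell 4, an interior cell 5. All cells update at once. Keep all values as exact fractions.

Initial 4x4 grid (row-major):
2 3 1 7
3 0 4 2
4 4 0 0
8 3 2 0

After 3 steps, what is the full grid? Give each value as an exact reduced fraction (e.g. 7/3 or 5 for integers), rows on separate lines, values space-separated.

Answer: 5713/2160 16819/7200 20267/7200 1451/540
1219/450 16399/6000 3227/1500 17657/7200
109/30 537/200 13147/6000 10801/7200
1367/360 157/48 6743/3600 641/432

Derivation:
After step 1:
  8/3 3/2 15/4 10/3
  9/4 14/5 7/5 13/4
  19/4 11/5 2 1/2
  5 17/4 5/4 2/3
After step 2:
  77/36 643/240 599/240 31/9
  187/60 203/100 66/25 509/240
  71/20 16/5 147/100 77/48
  14/3 127/40 49/24 29/36
After step 3:
  5713/2160 16819/7200 20267/7200 1451/540
  1219/450 16399/6000 3227/1500 17657/7200
  109/30 537/200 13147/6000 10801/7200
  1367/360 157/48 6743/3600 641/432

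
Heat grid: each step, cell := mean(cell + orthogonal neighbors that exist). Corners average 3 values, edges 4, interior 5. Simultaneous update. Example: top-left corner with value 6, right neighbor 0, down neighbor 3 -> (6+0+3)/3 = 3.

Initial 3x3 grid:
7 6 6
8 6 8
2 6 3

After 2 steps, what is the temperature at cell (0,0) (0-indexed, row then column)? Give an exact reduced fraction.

Answer: 19/3

Derivation:
Step 1: cell (0,0) = 7
Step 2: cell (0,0) = 19/3
Full grid after step 2:
  19/3 1603/240 56/9
  1493/240 144/25 1493/240
  46/9 441/80 47/9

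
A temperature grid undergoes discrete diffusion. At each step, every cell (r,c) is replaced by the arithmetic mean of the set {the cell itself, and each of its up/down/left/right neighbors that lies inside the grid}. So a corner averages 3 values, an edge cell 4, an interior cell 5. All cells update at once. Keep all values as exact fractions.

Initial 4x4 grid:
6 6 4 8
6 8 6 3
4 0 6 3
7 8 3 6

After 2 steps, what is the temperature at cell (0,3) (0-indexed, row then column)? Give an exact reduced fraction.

Answer: 16/3

Derivation:
Step 1: cell (0,3) = 5
Step 2: cell (0,3) = 16/3
Full grid after step 2:
  6 29/5 28/5 16/3
  429/80 139/25 126/25 199/40
  1307/240 91/20 489/100 171/40
  181/36 1307/240 357/80 19/4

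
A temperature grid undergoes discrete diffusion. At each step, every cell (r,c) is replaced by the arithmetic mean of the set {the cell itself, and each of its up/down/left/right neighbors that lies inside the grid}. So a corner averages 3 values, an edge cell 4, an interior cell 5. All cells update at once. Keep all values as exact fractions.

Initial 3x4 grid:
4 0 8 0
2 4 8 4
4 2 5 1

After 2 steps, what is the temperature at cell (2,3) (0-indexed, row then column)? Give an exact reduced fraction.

Answer: 127/36

Derivation:
Step 1: cell (2,3) = 10/3
Step 2: cell (2,3) = 127/36
Full grid after step 2:
  19/6 33/10 89/20 15/4
  341/120 81/20 81/20 983/240
  119/36 817/240 1013/240 127/36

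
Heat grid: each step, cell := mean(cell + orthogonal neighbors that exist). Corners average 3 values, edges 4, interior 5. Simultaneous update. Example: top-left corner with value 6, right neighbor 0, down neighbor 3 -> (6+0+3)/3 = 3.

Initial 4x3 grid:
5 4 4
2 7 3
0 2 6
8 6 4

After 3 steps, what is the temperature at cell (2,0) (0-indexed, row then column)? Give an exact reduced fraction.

Step 1: cell (2,0) = 3
Step 2: cell (2,0) = 461/120
Step 3: cell (2,0) = 6937/1800
Full grid after step 3:
  4133/1080 15169/3600 9031/2160
  14039/3600 23519/6000 31303/7200
  6937/1800 8553/2000 30923/7200
  4631/1080 661/150 10127/2160

Answer: 6937/1800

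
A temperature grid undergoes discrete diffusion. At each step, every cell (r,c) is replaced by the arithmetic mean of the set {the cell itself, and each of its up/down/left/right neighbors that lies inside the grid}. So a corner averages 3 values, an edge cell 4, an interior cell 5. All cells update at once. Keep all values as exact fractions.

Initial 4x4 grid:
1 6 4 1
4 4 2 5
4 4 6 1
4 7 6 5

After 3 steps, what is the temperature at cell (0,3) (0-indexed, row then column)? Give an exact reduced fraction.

Step 1: cell (0,3) = 10/3
Step 2: cell (0,3) = 53/18
Step 3: cell (0,3) = 3631/1080
Full grid after step 3:
  1577/432 6703/1800 1237/360 3631/1080
  28147/7200 4643/1200 11599/3000 487/144
  10321/2400 909/200 8359/2000 989/240
  115/24 3847/800 779/160 349/80

Answer: 3631/1080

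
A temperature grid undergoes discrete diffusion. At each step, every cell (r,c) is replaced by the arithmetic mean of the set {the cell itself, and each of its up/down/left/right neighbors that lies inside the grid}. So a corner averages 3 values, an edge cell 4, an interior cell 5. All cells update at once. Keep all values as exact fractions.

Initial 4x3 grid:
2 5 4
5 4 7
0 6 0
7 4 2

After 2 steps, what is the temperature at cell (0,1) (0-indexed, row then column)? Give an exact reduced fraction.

Step 1: cell (0,1) = 15/4
Step 2: cell (0,1) = 1109/240
Full grid after step 2:
  7/2 1109/240 77/18
  333/80 369/100 547/120
  823/240 106/25 123/40
  155/36 793/240 7/2

Answer: 1109/240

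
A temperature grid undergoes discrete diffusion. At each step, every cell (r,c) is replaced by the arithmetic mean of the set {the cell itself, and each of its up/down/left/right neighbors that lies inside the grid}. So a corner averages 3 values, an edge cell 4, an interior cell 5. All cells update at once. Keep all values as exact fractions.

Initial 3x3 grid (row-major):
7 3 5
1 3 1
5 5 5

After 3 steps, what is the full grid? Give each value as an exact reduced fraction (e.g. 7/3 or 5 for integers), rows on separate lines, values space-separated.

After step 1:
  11/3 9/2 3
  4 13/5 7/2
  11/3 9/2 11/3
After step 2:
  73/18 413/120 11/3
  209/60 191/50 383/120
  73/18 433/120 35/9
After step 3:
  3953/1080 26971/7200 103/30
  13873/3600 3509/1000 26221/7200
  4013/1080 27671/7200 481/135

Answer: 3953/1080 26971/7200 103/30
13873/3600 3509/1000 26221/7200
4013/1080 27671/7200 481/135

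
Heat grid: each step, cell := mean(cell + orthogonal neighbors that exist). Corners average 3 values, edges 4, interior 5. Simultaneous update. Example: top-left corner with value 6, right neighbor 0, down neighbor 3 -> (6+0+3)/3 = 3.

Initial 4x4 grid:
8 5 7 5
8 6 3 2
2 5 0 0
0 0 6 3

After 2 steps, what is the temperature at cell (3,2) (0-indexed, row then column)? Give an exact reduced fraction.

Step 1: cell (3,2) = 9/4
Step 2: cell (3,2) = 27/10
Full grid after step 2:
  13/2 239/40 593/120 73/18
  443/80 241/50 193/50 721/240
  781/240 173/50 5/2 191/80
  43/18 31/15 27/10 13/6

Answer: 27/10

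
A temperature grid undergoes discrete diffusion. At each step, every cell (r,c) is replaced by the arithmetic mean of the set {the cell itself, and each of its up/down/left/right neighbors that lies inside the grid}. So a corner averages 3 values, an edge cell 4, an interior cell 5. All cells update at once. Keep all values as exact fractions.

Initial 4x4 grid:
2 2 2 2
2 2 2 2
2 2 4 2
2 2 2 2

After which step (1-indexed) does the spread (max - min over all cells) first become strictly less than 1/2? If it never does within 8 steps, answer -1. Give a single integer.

Answer: 2

Derivation:
Step 1: max=5/2, min=2, spread=1/2
Step 2: max=61/25, min=2, spread=11/25
  -> spread < 1/2 first at step 2
Step 3: max=2767/1200, min=2, spread=367/1200
Step 4: max=12371/5400, min=613/300, spread=1337/5400
Step 5: max=365669/162000, min=18469/9000, spread=33227/162000
Step 6: max=10934327/4860000, min=112049/54000, spread=849917/4860000
Step 7: max=325314347/145800000, min=1688533/810000, spread=21378407/145800000
Step 8: max=9714462371/4374000000, min=509688343/243000000, spread=540072197/4374000000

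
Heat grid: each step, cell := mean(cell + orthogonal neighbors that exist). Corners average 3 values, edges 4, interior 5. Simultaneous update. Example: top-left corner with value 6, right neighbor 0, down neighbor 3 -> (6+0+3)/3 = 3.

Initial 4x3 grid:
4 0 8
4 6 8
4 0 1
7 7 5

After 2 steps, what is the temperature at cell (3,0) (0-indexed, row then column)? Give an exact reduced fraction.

Answer: 29/6

Derivation:
Step 1: cell (3,0) = 6
Step 2: cell (3,0) = 29/6
Full grid after step 2:
  35/9 161/40 187/36
  871/240 439/100 1091/240
  357/80 96/25 1031/240
  29/6 1121/240 151/36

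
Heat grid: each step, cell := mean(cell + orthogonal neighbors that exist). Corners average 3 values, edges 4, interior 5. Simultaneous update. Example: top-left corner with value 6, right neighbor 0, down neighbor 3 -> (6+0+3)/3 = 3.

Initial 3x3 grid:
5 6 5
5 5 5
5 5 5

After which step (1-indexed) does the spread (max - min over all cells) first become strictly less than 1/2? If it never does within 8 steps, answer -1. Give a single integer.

Step 1: max=16/3, min=5, spread=1/3
  -> spread < 1/2 first at step 1
Step 2: max=1267/240, min=5, spread=67/240
Step 3: max=11237/2160, min=1007/200, spread=1807/10800
Step 4: max=4477963/864000, min=27361/5400, spread=33401/288000
Step 5: max=40109933/7776000, min=2743391/540000, spread=3025513/38880000
Step 6: max=16016926867/3110400000, min=146755949/28800000, spread=53531/995328
Step 7: max=959152925849/186624000000, min=39671116051/7776000000, spread=450953/11943936
Step 8: max=57496103560603/11197440000000, min=4766608610519/933120000000, spread=3799043/143327232

Answer: 1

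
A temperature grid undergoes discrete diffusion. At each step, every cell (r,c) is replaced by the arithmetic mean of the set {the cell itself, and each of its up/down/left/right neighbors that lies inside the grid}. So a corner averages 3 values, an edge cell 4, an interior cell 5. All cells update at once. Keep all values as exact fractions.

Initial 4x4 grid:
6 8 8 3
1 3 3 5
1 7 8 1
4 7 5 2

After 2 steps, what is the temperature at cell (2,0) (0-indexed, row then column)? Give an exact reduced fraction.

Step 1: cell (2,0) = 13/4
Step 2: cell (2,0) = 19/5
Full grid after step 2:
  14/3 423/80 1349/240 83/18
  77/20 24/5 231/50 133/30
  19/5 117/25 249/50 217/60
  13/3 409/80 1123/240 73/18

Answer: 19/5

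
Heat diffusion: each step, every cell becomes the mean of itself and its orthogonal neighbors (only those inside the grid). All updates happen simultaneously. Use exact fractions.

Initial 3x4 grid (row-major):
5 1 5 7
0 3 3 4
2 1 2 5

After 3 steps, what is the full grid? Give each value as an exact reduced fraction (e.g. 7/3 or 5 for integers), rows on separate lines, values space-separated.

Answer: 433/180 121/40 2669/720 9389/2160
71/32 983/400 86/25 3841/960
1307/720 369/160 4253/1440 3947/1080

Derivation:
After step 1:
  2 7/2 4 16/3
  5/2 8/5 17/5 19/4
  1 2 11/4 11/3
After step 2:
  8/3 111/40 487/120 169/36
  71/40 13/5 33/10 343/80
  11/6 147/80 709/240 67/18
After step 3:
  433/180 121/40 2669/720 9389/2160
  71/32 983/400 86/25 3841/960
  1307/720 369/160 4253/1440 3947/1080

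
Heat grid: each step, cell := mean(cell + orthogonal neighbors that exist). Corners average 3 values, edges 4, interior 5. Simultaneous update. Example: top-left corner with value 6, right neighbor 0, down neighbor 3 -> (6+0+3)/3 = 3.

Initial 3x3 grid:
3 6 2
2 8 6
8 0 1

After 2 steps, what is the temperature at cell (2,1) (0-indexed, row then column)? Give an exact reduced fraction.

Answer: 859/240

Derivation:
Step 1: cell (2,1) = 17/4
Step 2: cell (2,1) = 859/240
Full grid after step 2:
  41/9 1049/240 41/9
  333/80 229/50 313/80
  77/18 859/240 65/18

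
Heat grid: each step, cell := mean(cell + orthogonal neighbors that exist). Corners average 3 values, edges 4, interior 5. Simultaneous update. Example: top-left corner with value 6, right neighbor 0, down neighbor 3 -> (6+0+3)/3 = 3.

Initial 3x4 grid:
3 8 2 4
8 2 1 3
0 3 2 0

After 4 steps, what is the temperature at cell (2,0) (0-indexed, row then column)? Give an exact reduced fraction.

Answer: 418613/129600

Derivation:
Step 1: cell (2,0) = 11/3
Step 2: cell (2,0) = 26/9
Step 3: cell (2,0) = 3647/1080
Step 4: cell (2,0) = 418613/129600
Full grid after step 4:
  516463/129600 203927/54000 6983/2250 1127/400
  1083929/288000 129367/40000 505339/180000 257819/108000
  418613/129600 635083/216000 502243/216000 140599/64800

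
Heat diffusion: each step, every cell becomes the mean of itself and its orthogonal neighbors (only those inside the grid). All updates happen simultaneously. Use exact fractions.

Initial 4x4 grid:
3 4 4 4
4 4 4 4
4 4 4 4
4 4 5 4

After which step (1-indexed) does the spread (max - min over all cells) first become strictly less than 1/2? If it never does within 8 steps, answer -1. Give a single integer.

Answer: 3

Derivation:
Step 1: max=13/3, min=11/3, spread=2/3
Step 2: max=511/120, min=67/18, spread=193/360
Step 3: max=4531/1080, min=823/216, spread=52/135
  -> spread < 1/2 first at step 3
Step 4: max=448843/108000, min=24877/6480, spread=102679/324000
Step 5: max=4026643/972000, min=3768767/972000, spread=64469/243000
Step 6: max=120154387/29160000, min=113669291/29160000, spread=810637/3645000
Step 7: max=3592475101/874800000, min=685796977/174960000, spread=20436277/109350000
Step 8: max=107386630891/26244000000, min=20653069831/5248800000, spread=515160217/3280500000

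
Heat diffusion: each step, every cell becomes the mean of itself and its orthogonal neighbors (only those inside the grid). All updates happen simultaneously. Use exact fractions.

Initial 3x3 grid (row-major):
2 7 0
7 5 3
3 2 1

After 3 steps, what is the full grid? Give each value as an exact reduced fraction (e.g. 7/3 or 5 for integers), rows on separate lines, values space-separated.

After step 1:
  16/3 7/2 10/3
  17/4 24/5 9/4
  4 11/4 2
After step 2:
  157/36 509/120 109/36
  1103/240 351/100 743/240
  11/3 271/80 7/3
After step 3:
  9503/2160 27253/7200 7463/2160
  58081/14400 22597/6000 43081/14400
  233/60 5159/1600 529/180

Answer: 9503/2160 27253/7200 7463/2160
58081/14400 22597/6000 43081/14400
233/60 5159/1600 529/180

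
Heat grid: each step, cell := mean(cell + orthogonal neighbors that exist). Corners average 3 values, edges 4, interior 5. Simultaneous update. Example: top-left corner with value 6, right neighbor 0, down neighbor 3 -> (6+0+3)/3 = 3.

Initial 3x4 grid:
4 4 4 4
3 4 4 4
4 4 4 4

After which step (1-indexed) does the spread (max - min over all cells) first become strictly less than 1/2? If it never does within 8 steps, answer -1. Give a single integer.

Answer: 1

Derivation:
Step 1: max=4, min=11/3, spread=1/3
  -> spread < 1/2 first at step 1
Step 2: max=4, min=893/240, spread=67/240
Step 3: max=4, min=8203/2160, spread=437/2160
Step 4: max=3991/1000, min=3298469/864000, spread=29951/172800
Step 5: max=13421/3375, min=29888179/7776000, spread=206761/1555200
Step 6: max=21434329/5400000, min=11985404429/3110400000, spread=14430763/124416000
Step 7: max=1710347273/432000000, min=721388258311/186624000000, spread=139854109/1492992000
Step 8: max=153668771023/38880000000, min=43367288109749/11197440000000, spread=7114543559/89579520000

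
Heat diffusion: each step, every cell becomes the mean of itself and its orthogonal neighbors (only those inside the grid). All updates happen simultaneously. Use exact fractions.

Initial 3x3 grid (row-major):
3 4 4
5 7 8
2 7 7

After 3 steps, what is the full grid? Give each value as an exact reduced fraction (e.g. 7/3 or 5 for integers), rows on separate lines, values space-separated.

After step 1:
  4 9/2 16/3
  17/4 31/5 13/2
  14/3 23/4 22/3
After step 2:
  17/4 601/120 49/9
  1147/240 136/25 761/120
  44/9 479/80 235/36
After step 3:
  1123/240 36257/7200 3023/540
  69689/14400 8267/1500 42757/7200
  1409/270 27413/4800 13577/2160

Answer: 1123/240 36257/7200 3023/540
69689/14400 8267/1500 42757/7200
1409/270 27413/4800 13577/2160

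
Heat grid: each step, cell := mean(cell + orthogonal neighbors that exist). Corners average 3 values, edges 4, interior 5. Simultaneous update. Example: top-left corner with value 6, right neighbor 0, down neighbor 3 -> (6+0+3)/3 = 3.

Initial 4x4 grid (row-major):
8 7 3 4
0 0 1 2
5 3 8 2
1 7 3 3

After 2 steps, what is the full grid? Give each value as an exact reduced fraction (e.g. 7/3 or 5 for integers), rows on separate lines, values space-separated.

Answer: 17/4 309/80 281/80 3
127/40 347/100 72/25 59/20
433/120 319/100 99/25 181/60
121/36 1061/240 889/240 35/9

Derivation:
After step 1:
  5 9/2 15/4 3
  13/4 11/5 14/5 9/4
  9/4 23/5 17/5 15/4
  13/3 7/2 21/4 8/3
After step 2:
  17/4 309/80 281/80 3
  127/40 347/100 72/25 59/20
  433/120 319/100 99/25 181/60
  121/36 1061/240 889/240 35/9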